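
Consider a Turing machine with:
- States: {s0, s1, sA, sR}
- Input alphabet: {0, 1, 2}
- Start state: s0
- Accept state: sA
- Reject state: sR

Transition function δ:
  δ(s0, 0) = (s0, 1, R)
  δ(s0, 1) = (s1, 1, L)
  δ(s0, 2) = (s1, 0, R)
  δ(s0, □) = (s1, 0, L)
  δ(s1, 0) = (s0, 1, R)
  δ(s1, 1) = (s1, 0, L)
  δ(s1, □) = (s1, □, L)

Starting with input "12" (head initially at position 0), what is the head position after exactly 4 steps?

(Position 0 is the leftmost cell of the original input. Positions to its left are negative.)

Execution trace (head position shown):
Step 0: [s0]12  (head at position 0)
Step 1: move left → [s1]□12  (head at position -1)
Step 2: move left → [s1]□□12  (head at position -2)
Step 3: move left → [s1]□□□12  (head at position -3)
Step 4: move left → [s1]□□□□12  (head at position -4)

After 4 steps, the head is at position -4.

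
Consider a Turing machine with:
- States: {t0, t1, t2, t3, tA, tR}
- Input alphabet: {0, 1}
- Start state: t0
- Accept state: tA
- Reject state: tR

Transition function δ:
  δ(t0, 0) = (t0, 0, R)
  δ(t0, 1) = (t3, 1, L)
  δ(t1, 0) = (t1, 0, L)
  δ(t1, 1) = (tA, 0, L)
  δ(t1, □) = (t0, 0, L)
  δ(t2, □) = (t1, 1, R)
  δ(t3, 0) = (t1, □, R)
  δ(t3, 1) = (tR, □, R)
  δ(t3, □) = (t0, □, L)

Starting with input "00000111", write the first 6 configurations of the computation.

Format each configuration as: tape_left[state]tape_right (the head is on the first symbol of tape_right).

Transitions applied:
Step 1: δ(t0, 0) = (t0, 0, R)
Step 2: δ(t0, 0) = (t0, 0, R)
Step 3: δ(t0, 0) = (t0, 0, R)
Step 4: δ(t0, 0) = (t0, 0, R)
Step 5: δ(t0, 0) = (t0, 0, R)

The first 6 configurations are:
[t0]00000111 ⊢ 0[t0]0000111 ⊢ 00[t0]000111 ⊢ 000[t0]00111 ⊢ 0000[t0]0111 ⊢ 00000[t0]111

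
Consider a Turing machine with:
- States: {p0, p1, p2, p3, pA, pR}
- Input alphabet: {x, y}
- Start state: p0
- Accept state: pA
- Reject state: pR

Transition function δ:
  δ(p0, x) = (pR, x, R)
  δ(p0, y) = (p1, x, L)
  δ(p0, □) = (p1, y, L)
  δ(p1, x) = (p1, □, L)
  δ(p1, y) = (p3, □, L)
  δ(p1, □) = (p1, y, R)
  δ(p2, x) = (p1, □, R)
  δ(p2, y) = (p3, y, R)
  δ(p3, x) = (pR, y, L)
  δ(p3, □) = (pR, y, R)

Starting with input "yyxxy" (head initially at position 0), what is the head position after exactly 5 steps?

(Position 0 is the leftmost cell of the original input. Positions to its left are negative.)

Execution trace (head position shown):
Step 0: [p0]yyxxy  (head at position 0)
Step 1: move left → [p1]□xyxxy  (head at position -1)
Step 2: move right → y[p1]xyxxy  (head at position 0)
Step 3: move left → [p1]y□yxxy  (head at position -1)
Step 4: move left → [p3]□□□yxxy  (head at position -2)
Step 5: move right → y[pR]□□yxxy  (head at position -1)

After 5 steps, the head is at position -1.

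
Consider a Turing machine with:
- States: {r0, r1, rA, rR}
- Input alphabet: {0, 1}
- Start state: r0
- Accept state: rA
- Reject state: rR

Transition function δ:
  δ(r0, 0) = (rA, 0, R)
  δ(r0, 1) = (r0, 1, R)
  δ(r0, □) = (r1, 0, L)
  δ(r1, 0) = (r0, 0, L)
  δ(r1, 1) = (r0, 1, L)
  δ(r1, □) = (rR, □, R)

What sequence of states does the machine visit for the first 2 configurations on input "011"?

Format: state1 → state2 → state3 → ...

Execution trace:
Initial: [r0]011
Step 1: δ(r0, 0) = (rA, 0, R) → 0[rA]11

The machine reaches the accept state rA and halts.

State sequence: r0 → rA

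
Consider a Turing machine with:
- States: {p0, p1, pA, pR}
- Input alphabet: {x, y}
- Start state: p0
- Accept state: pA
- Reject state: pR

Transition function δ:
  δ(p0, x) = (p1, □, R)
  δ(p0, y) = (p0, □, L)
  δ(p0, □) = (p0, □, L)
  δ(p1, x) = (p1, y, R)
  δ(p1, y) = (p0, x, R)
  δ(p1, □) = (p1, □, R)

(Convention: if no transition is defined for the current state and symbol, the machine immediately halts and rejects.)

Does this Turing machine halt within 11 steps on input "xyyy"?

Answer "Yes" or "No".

Execution trace:
Initial: [p0]xyyy
Step 1: δ(p0, x) = (p1, □, R) → □[p1]yyy
Step 2: δ(p1, y) = (p0, x, R) → □x[p0]yy
Step 3: δ(p0, y) = (p0, □, L) → □[p0]x□y
Step 4: δ(p0, x) = (p1, □, R) → □□[p1]□y
Step 5: δ(p1, □) = (p1, □, R) → □□□[p1]y
Step 6: δ(p1, y) = (p0, x, R) → □□□x[p0]□
Step 7: δ(p0, □) = (p0, □, L) → □□□[p0]x□
Step 8: δ(p0, x) = (p1, □, R) → □□□□[p1]□
Step 9: δ(p1, □) = (p1, □, R) → □□□□□[p1]□
Step 10: δ(p1, □) = (p1, □, R) → □□□□□□[p1]□
Step 11: δ(p1, □) = (p1, □, R) → □□□□□□□[p1]□

The machine has not reached a halting state after 11 steps.
The machine did not halt within the 11-step bound.

Answer: No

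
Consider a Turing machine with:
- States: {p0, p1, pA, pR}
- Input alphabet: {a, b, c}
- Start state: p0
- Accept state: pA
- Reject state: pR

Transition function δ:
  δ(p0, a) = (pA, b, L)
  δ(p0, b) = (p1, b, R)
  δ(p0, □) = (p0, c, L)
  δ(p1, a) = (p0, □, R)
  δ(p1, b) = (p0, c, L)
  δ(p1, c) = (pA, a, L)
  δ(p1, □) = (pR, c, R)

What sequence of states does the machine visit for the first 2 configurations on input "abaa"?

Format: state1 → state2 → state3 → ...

Execution trace:
Initial: [p0]abaa
Step 1: δ(p0, a) = (pA, b, L) → [pA]□bbaa

The machine reaches the accept state pA and halts.

State sequence: p0 → pA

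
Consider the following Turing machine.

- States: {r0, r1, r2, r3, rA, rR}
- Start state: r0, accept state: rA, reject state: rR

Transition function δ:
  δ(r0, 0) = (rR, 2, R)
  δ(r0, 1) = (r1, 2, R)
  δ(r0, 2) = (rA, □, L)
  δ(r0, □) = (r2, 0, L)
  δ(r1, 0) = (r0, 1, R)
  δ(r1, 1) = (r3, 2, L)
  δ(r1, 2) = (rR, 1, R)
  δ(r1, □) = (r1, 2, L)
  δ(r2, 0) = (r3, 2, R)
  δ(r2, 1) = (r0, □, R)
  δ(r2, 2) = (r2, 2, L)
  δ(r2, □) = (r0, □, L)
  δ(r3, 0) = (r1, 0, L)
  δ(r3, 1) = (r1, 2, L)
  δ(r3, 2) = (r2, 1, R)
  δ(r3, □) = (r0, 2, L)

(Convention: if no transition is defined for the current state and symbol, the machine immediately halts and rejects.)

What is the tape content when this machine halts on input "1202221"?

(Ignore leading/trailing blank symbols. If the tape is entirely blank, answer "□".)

Execution trace:
Initial: [r0]1202221
Step 1: δ(r0, 1) = (r1, 2, R) → 2[r1]202221
Step 2: δ(r1, 2) = (rR, 1, R) → 21[rR]02221

The machine reaches the reject state rR and halts.

Final tape (ignoring leading/trailing blanks): 2102221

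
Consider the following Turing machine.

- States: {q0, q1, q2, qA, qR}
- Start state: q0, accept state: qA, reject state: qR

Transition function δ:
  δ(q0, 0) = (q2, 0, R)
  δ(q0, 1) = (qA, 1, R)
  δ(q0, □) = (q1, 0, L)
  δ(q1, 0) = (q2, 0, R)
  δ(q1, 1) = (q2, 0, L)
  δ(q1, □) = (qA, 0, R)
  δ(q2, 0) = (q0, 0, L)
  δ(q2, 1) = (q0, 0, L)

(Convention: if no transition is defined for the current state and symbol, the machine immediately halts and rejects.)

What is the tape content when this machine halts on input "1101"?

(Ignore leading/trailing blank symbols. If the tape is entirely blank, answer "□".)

Execution trace:
Initial: [q0]1101
Step 1: δ(q0, 1) = (qA, 1, R) → 1[qA]101

The machine reaches the accept state qA and halts.

Final tape (ignoring leading/trailing blanks): 1101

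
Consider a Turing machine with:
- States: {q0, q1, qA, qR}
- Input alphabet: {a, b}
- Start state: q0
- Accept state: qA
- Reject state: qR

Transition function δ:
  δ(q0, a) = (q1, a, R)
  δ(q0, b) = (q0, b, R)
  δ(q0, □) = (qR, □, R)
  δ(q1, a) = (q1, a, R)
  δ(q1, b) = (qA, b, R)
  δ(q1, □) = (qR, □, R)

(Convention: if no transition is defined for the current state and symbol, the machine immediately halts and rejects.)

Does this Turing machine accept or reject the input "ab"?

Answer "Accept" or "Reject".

Execution trace:
Initial: [q0]ab
Step 1: δ(q0, a) = (q1, a, R) → a[q1]b
Step 2: δ(q1, b) = (qA, b, R) → ab[qA]□

The machine reaches the accept state qA and halts.

Answer: Accept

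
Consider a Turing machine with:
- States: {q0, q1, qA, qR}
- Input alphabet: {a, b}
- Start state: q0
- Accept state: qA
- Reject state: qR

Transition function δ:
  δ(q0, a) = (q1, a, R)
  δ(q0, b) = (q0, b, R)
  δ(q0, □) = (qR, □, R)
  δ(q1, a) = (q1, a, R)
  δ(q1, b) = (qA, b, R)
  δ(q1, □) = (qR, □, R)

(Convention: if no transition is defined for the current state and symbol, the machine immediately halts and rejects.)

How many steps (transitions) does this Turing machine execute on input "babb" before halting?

Execution trace:
Initial: [q0]babb
Step 1: δ(q0, b) = (q0, b, R) → b[q0]abb
Step 2: δ(q0, a) = (q1, a, R) → ba[q1]bb
Step 3: δ(q1, b) = (qA, b, R) → bab[qA]b

The machine reaches the accept state qA and halts.

The machine executed 3 steps before halting.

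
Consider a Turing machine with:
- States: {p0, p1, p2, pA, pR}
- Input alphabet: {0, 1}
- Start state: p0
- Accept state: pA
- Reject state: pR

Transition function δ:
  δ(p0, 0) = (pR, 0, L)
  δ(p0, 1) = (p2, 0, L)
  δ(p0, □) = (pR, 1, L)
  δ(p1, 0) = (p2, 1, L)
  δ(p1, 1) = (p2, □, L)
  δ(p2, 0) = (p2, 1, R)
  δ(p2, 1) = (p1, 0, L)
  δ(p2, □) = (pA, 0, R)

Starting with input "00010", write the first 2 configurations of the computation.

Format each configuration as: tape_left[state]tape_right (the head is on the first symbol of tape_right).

Transitions applied:
Step 1: δ(p0, 0) = (pR, 0, L)

The first 2 configurations are:
[p0]00010 ⊢ [pR]□00010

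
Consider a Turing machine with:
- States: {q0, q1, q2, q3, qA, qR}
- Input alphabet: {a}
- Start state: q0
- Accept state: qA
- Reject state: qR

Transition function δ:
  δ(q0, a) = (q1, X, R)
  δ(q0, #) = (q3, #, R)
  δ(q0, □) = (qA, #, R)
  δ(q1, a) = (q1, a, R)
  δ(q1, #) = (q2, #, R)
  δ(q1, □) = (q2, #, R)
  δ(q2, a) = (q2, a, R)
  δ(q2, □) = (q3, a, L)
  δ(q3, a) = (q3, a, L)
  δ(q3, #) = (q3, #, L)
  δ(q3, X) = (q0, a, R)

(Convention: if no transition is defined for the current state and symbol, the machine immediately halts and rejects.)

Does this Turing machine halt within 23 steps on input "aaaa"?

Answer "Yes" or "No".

Execution trace:
Initial: [q0]aaaa
Step 1: δ(q0, a) = (q1, X, R) → X[q1]aaa
Step 2: δ(q1, a) = (q1, a, R) → Xa[q1]aa
Step 3: δ(q1, a) = (q1, a, R) → Xaa[q1]a
Step 4: δ(q1, a) = (q1, a, R) → Xaaa[q1]□
Step 5: δ(q1, □) = (q2, #, R) → Xaaa#[q2]□
Step 6: δ(q2, □) = (q3, a, L) → Xaaa[q3]#a
Step 7: δ(q3, #) = (q3, #, L) → Xaa[q3]a#a
Step 8: δ(q3, a) = (q3, a, L) → Xa[q3]aa#a
Step 9: δ(q3, a) = (q3, a, L) → X[q3]aaa#a
Step 10: δ(q3, a) = (q3, a, L) → [q3]Xaaa#a
Step 11: δ(q3, X) = (q0, a, R) → a[q0]aaa#a
Step 12: δ(q0, a) = (q1, X, R) → aX[q1]aa#a
Step 13: δ(q1, a) = (q1, a, R) → aXa[q1]a#a
Step 14: δ(q1, a) = (q1, a, R) → aXaa[q1]#a
Step 15: δ(q1, #) = (q2, #, R) → aXaa#[q2]a
Step 16: δ(q2, a) = (q2, a, R) → aXaa#a[q2]□
Step 17: δ(q2, □) = (q3, a, L) → aXaa#[q3]aa
Step 18: δ(q3, a) = (q3, a, L) → aXaa[q3]#aa
Step 19: δ(q3, #) = (q3, #, L) → aXa[q3]a#aa
Step 20: δ(q3, a) = (q3, a, L) → aX[q3]aa#aa
Step 21: δ(q3, a) = (q3, a, L) → a[q3]Xaa#aa
Step 22: δ(q3, X) = (q0, a, R) → aa[q0]aa#aa
Step 23: δ(q0, a) = (q1, X, R) → aaX[q1]a#aa

The machine has not reached a halting state after 23 steps.
The machine did not halt within the 23-step bound.

Answer: No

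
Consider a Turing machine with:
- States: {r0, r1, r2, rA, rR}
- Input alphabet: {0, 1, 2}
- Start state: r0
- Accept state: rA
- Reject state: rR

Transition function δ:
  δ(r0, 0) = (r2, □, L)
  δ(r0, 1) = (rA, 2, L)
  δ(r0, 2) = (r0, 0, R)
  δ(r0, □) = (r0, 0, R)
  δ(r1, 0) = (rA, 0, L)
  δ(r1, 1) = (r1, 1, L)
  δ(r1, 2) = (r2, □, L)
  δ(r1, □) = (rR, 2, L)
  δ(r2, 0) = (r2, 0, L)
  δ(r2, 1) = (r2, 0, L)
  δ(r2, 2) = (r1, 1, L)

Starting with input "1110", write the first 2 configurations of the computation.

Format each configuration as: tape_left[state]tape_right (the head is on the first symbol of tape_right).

Transitions applied:
Step 1: δ(r0, 1) = (rA, 2, L)

The first 2 configurations are:
[r0]1110 ⊢ [rA]□2110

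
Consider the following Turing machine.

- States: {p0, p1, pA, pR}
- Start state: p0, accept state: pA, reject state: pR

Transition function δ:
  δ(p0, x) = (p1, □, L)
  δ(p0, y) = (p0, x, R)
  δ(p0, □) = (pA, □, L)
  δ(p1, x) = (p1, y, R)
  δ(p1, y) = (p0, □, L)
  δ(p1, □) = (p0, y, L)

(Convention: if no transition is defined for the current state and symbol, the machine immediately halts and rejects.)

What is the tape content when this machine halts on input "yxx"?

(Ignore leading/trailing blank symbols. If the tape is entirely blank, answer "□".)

Execution trace:
Initial: [p0]yxx
Step 1: δ(p0, y) = (p0, x, R) → x[p0]xx
Step 2: δ(p0, x) = (p1, □, L) → [p1]x□x
Step 3: δ(p1, x) = (p1, y, R) → y[p1]□x
Step 4: δ(p1, □) = (p0, y, L) → [p0]yyx
Step 5: δ(p0, y) = (p0, x, R) → x[p0]yx
Step 6: δ(p0, y) = (p0, x, R) → xx[p0]x
Step 7: δ(p0, x) = (p1, □, L) → x[p1]x□
Step 8: δ(p1, x) = (p1, y, R) → xy[p1]□
Step 9: δ(p1, □) = (p0, y, L) → x[p0]yy
Step 10: δ(p0, y) = (p0, x, R) → xx[p0]y
Step 11: δ(p0, y) = (p0, x, R) → xxx[p0]□
Step 12: δ(p0, □) = (pA, □, L) → xx[pA]x□

The machine reaches the accept state pA and halts.

Final tape (ignoring leading/trailing blanks): xxx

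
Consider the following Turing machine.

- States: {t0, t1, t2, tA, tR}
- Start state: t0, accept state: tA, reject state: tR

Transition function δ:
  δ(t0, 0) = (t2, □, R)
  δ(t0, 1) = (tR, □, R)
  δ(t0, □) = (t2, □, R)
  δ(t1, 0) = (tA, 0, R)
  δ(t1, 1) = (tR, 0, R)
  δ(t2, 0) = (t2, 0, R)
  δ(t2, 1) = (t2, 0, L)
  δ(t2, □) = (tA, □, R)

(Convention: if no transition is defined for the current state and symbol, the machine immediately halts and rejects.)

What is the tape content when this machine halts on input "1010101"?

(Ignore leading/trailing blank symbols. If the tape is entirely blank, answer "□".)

Execution trace:
Initial: [t0]1010101
Step 1: δ(t0, 1) = (tR, □, R) → □[tR]010101

The machine reaches the reject state tR and halts.

Final tape (ignoring leading/trailing blanks): 010101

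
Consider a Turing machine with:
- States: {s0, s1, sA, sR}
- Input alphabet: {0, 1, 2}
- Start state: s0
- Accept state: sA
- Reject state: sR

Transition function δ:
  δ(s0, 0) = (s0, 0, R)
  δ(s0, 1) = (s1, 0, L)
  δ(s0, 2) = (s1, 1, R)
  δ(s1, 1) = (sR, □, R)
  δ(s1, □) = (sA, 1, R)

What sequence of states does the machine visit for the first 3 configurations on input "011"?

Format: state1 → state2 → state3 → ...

Execution trace:
Initial: [s0]011
Step 1: δ(s0, 0) = (s0, 0, R) → 0[s0]11
Step 2: δ(s0, 1) = (s1, 0, L) → [s1]001

No transition is defined for δ(s1, 0). By convention the machine halts and rejects.

State sequence: s0 → s0 → s1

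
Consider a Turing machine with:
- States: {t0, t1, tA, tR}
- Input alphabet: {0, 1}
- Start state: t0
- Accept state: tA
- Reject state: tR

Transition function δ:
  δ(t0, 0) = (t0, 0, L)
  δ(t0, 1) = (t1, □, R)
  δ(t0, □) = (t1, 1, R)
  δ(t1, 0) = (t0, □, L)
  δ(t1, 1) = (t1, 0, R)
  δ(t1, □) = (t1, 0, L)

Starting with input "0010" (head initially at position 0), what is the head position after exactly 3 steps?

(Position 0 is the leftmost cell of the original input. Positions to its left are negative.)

Execution trace (head position shown):
Step 0: [t0]0010  (head at position 0)
Step 1: move left → [t0]□0010  (head at position -1)
Step 2: move right → 1[t1]0010  (head at position 0)
Step 3: move left → [t0]1□010  (head at position -1)

After 3 steps, the head is at position -1.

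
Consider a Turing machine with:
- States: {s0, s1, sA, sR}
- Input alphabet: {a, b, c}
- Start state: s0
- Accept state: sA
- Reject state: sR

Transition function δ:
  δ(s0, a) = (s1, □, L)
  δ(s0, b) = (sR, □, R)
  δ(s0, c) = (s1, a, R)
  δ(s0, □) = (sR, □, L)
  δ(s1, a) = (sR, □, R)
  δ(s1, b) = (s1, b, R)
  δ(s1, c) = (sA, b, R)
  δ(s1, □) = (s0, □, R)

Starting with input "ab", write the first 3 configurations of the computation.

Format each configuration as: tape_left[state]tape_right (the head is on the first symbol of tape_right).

Transitions applied:
Step 1: δ(s0, a) = (s1, □, L)
Step 2: δ(s1, □) = (s0, □, R)

The first 3 configurations are:
[s0]ab ⊢ [s1]□□b ⊢ □[s0]□b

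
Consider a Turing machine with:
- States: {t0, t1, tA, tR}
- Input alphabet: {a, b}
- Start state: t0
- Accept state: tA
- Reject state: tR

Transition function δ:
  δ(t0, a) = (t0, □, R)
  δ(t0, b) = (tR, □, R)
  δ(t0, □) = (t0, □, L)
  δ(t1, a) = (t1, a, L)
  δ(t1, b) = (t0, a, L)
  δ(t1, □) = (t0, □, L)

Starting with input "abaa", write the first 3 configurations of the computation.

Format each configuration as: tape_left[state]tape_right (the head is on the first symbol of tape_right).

Transitions applied:
Step 1: δ(t0, a) = (t0, □, R)
Step 2: δ(t0, b) = (tR, □, R)

The first 3 configurations are:
[t0]abaa ⊢ □[t0]baa ⊢ □□[tR]aa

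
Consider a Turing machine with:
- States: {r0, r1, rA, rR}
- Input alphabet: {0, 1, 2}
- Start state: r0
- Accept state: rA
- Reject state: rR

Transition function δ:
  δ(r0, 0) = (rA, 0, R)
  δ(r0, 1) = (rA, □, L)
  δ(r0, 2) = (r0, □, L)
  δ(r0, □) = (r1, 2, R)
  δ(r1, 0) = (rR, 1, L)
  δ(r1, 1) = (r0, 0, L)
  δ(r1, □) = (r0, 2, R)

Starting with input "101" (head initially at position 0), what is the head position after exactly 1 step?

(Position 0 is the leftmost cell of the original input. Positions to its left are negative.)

Execution trace (head position shown):
Step 0: [r0]101  (head at position 0)
Step 1: move left → [rA]□□01  (head at position -1)

After 1 step, the head is at position -1.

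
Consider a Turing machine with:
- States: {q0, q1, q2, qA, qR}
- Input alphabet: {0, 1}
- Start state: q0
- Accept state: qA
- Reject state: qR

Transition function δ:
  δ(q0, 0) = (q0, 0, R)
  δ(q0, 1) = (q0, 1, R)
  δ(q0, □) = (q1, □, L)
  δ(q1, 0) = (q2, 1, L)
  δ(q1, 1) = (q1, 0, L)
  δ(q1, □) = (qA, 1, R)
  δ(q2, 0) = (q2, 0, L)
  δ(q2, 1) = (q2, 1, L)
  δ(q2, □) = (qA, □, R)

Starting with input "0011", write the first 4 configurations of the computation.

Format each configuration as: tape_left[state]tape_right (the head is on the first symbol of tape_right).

Transitions applied:
Step 1: δ(q0, 0) = (q0, 0, R)
Step 2: δ(q0, 0) = (q0, 0, R)
Step 3: δ(q0, 1) = (q0, 1, R)

The first 4 configurations are:
[q0]0011 ⊢ 0[q0]011 ⊢ 00[q0]11 ⊢ 001[q0]1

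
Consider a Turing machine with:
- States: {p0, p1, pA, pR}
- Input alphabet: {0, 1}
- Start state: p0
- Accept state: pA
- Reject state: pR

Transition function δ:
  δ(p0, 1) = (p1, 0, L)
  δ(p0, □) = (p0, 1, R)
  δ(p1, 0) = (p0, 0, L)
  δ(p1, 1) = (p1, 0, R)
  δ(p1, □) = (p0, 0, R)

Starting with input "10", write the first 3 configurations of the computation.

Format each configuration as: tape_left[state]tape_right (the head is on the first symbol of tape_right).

Transitions applied:
Step 1: δ(p0, 1) = (p1, 0, L)
Step 2: δ(p1, □) = (p0, 0, R)

The first 3 configurations are:
[p0]10 ⊢ [p1]□00 ⊢ 0[p0]00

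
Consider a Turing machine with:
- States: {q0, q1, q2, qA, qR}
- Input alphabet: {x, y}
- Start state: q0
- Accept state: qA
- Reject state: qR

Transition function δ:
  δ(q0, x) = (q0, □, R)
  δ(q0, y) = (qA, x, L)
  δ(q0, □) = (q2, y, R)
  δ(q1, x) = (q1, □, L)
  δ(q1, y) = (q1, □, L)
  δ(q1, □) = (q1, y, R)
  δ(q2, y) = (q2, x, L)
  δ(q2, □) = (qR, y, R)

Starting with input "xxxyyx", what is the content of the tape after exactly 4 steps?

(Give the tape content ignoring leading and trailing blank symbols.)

Execution trace:
Initial: [q0]xxxyyx
Step 1: δ(q0, x) = (q0, □, R) → □[q0]xxyyx
Step 2: δ(q0, x) = (q0, □, R) → □□[q0]xyyx
Step 3: δ(q0, x) = (q0, □, R) → □□□[q0]yyx
Step 4: δ(q0, y) = (qA, x, L) → □□[qA]□xyx

The machine reaches the accept state qA and halts.

After 4 steps, the tape (ignoring leading/trailing blanks) is: xyx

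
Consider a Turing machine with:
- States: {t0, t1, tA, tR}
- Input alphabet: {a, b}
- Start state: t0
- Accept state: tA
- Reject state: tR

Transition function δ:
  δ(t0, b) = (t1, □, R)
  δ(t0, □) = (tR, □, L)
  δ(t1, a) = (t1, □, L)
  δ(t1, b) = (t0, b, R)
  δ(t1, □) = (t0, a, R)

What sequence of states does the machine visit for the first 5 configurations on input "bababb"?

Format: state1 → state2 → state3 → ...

Execution trace:
Initial: [t0]bababb
Step 1: δ(t0, b) = (t1, □, R) → □[t1]ababb
Step 2: δ(t1, a) = (t1, □, L) → [t1]□□babb
Step 3: δ(t1, □) = (t0, a, R) → a[t0]□babb
Step 4: δ(t0, □) = (tR, □, L) → [tR]a□babb

The machine reaches the reject state tR and halts.

State sequence: t0 → t1 → t1 → t0 → tR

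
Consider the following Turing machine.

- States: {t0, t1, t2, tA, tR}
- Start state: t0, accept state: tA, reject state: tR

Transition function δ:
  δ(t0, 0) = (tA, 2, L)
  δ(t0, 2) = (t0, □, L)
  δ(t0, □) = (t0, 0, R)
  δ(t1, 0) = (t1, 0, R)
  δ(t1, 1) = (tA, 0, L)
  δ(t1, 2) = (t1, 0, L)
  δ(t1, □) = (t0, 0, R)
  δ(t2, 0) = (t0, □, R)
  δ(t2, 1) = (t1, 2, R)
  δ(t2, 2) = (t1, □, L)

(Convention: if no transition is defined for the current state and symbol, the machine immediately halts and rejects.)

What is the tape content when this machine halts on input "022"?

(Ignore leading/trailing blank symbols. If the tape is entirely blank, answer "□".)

Execution trace:
Initial: [t0]022
Step 1: δ(t0, 0) = (tA, 2, L) → [tA]□222

The machine reaches the accept state tA and halts.

Final tape (ignoring leading/trailing blanks): 222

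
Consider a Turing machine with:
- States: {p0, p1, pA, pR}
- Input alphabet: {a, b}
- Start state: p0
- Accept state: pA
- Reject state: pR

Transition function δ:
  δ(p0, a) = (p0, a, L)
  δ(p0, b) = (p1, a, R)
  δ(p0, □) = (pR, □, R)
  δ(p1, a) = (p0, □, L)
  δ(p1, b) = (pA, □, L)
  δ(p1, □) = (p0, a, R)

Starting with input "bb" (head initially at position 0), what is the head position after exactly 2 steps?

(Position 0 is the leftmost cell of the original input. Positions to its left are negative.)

Execution trace (head position shown):
Step 0: [p0]bb  (head at position 0)
Step 1: move right → a[p1]b  (head at position 1)
Step 2: move left → [pA]a□  (head at position 0)

After 2 steps, the head is at position 0.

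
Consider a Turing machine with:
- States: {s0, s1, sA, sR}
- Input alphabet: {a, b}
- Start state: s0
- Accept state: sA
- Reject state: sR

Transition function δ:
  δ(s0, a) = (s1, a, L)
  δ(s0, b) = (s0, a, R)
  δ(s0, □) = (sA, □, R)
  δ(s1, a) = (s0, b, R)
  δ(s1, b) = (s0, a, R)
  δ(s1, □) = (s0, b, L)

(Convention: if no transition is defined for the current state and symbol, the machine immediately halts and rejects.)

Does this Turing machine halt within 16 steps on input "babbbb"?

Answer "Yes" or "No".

Execution trace:
Initial: [s0]babbbb
Step 1: δ(s0, b) = (s0, a, R) → a[s0]abbbb
Step 2: δ(s0, a) = (s1, a, L) → [s1]aabbbb
Step 3: δ(s1, a) = (s0, b, R) → b[s0]abbbb
Step 4: δ(s0, a) = (s1, a, L) → [s1]babbbb
Step 5: δ(s1, b) = (s0, a, R) → a[s0]abbbb
Step 6: δ(s0, a) = (s1, a, L) → [s1]aabbbb
Step 7: δ(s1, a) = (s0, b, R) → b[s0]abbbb
Step 8: δ(s0, a) = (s1, a, L) → [s1]babbbb
Step 9: δ(s1, b) = (s0, a, R) → a[s0]abbbb
Step 10: δ(s0, a) = (s1, a, L) → [s1]aabbbb
Step 11: δ(s1, a) = (s0, b, R) → b[s0]abbbb
Step 12: δ(s0, a) = (s1, a, L) → [s1]babbbb
Step 13: δ(s1, b) = (s0, a, R) → a[s0]abbbb
Step 14: δ(s0, a) = (s1, a, L) → [s1]aabbbb
Step 15: δ(s1, a) = (s0, b, R) → b[s0]abbbb
Step 16: δ(s0, a) = (s1, a, L) → [s1]babbbb

The machine has not reached a halting state after 16 steps.
The machine did not halt within the 16-step bound.

Answer: No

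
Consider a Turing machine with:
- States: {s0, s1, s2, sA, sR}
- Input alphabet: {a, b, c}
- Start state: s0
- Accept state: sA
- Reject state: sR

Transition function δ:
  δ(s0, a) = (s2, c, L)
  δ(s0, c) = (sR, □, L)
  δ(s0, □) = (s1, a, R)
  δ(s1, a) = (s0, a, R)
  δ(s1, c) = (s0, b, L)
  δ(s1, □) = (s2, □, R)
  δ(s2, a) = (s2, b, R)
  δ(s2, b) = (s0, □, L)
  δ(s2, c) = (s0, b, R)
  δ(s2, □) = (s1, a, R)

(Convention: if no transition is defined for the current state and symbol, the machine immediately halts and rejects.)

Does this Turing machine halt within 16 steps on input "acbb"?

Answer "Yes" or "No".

Execution trace:
Initial: [s0]acbb
Step 1: δ(s0, a) = (s2, c, L) → [s2]□ccbb
Step 2: δ(s2, □) = (s1, a, R) → a[s1]ccbb
Step 3: δ(s1, c) = (s0, b, L) → [s0]abcbb
Step 4: δ(s0, a) = (s2, c, L) → [s2]□cbcbb
Step 5: δ(s2, □) = (s1, a, R) → a[s1]cbcbb
Step 6: δ(s1, c) = (s0, b, L) → [s0]abbcbb
Step 7: δ(s0, a) = (s2, c, L) → [s2]□cbbcbb
Step 8: δ(s2, □) = (s1, a, R) → a[s1]cbbcbb
Step 9: δ(s1, c) = (s0, b, L) → [s0]abbbcbb
Step 10: δ(s0, a) = (s2, c, L) → [s2]□cbbbcbb
Step 11: δ(s2, □) = (s1, a, R) → a[s1]cbbbcbb
Step 12: δ(s1, c) = (s0, b, L) → [s0]abbbbcbb
Step 13: δ(s0, a) = (s2, c, L) → [s2]□cbbbbcbb
Step 14: δ(s2, □) = (s1, a, R) → a[s1]cbbbbcbb
Step 15: δ(s1, c) = (s0, b, L) → [s0]abbbbbcbb
Step 16: δ(s0, a) = (s2, c, L) → [s2]□cbbbbbcbb

The machine has not reached a halting state after 16 steps.
The machine did not halt within the 16-step bound.

Answer: No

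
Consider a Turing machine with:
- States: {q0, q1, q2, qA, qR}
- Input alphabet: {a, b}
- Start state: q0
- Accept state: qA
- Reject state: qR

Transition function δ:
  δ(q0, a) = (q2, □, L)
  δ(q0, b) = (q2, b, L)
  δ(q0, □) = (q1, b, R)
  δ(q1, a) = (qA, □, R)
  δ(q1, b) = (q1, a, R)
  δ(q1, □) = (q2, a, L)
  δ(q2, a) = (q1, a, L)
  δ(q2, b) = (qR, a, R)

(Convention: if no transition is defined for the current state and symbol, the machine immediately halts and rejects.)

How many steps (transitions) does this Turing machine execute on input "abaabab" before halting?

Execution trace:
Initial: [q0]abaabab
Step 1: δ(q0, a) = (q2, □, L) → [q2]□□baabab

No transition is defined for δ(q2, □). By convention the machine halts and rejects.

The machine executed 1 step before halting.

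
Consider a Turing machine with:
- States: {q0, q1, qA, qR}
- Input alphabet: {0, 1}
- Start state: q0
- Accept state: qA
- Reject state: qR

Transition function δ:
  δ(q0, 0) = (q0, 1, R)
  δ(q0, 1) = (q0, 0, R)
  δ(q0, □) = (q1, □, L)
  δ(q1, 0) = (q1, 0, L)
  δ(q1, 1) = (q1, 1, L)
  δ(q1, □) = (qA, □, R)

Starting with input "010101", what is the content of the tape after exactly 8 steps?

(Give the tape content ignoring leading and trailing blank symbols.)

Execution trace:
Initial: [q0]010101
Step 1: δ(q0, 0) = (q0, 1, R) → 1[q0]10101
Step 2: δ(q0, 1) = (q0, 0, R) → 10[q0]0101
Step 3: δ(q0, 0) = (q0, 1, R) → 101[q0]101
Step 4: δ(q0, 1) = (q0, 0, R) → 1010[q0]01
Step 5: δ(q0, 0) = (q0, 1, R) → 10101[q0]1
Step 6: δ(q0, 1) = (q0, 0, R) → 101010[q0]□
Step 7: δ(q0, □) = (q1, □, L) → 10101[q1]0□
Step 8: δ(q1, 0) = (q1, 0, L) → 1010[q1]10□

After 8 steps, the tape (ignoring leading/trailing blanks) is: 101010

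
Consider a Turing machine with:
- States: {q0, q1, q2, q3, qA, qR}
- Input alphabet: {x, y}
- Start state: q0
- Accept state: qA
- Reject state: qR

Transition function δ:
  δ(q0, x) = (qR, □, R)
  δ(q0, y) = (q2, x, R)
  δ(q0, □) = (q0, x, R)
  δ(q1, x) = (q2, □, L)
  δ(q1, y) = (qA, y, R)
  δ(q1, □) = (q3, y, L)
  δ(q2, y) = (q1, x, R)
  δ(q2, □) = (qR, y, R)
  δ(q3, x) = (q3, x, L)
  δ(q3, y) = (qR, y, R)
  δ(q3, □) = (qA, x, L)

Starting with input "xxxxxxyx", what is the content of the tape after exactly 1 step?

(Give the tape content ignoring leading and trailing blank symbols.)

Execution trace:
Initial: [q0]xxxxxxyx
Step 1: δ(q0, x) = (qR, □, R) → □[qR]xxxxxyx

The machine reaches the reject state qR and halts.

After 1 step, the tape (ignoring leading/trailing blanks) is: xxxxxyx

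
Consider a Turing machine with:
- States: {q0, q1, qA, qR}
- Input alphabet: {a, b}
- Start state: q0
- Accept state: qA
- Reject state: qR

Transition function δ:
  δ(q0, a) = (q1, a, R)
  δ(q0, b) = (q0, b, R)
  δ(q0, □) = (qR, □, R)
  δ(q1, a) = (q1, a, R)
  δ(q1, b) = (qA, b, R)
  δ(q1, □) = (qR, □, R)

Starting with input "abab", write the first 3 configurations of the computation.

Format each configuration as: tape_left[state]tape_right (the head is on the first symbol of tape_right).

Transitions applied:
Step 1: δ(q0, a) = (q1, a, R)
Step 2: δ(q1, b) = (qA, b, R)

The first 3 configurations are:
[q0]abab ⊢ a[q1]bab ⊢ ab[qA]ab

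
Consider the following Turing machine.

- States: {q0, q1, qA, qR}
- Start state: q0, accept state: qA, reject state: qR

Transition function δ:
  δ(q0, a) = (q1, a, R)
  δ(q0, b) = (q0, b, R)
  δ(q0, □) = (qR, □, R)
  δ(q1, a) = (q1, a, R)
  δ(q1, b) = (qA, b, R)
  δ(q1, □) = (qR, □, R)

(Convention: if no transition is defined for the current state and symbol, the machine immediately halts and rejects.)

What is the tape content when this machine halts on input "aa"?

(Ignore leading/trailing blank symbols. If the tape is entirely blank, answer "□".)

Execution trace:
Initial: [q0]aa
Step 1: δ(q0, a) = (q1, a, R) → a[q1]a
Step 2: δ(q1, a) = (q1, a, R) → aa[q1]□
Step 3: δ(q1, □) = (qR, □, R) → aa□[qR]□

The machine reaches the reject state qR and halts.

Final tape (ignoring leading/trailing blanks): aa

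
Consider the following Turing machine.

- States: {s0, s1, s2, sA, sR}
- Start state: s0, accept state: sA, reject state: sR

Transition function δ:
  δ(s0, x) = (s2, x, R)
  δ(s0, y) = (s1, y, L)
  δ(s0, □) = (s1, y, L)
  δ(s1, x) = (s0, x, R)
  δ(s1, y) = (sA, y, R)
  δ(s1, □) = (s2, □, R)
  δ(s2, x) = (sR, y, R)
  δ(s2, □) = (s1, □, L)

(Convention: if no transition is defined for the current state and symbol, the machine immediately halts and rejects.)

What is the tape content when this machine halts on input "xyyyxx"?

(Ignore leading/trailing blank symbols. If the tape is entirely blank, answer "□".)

Execution trace:
Initial: [s0]xyyyxx
Step 1: δ(s0, x) = (s2, x, R) → x[s2]yyyxx

No transition is defined for δ(s2, y). By convention the machine halts and rejects.

Final tape (ignoring leading/trailing blanks): xyyyxx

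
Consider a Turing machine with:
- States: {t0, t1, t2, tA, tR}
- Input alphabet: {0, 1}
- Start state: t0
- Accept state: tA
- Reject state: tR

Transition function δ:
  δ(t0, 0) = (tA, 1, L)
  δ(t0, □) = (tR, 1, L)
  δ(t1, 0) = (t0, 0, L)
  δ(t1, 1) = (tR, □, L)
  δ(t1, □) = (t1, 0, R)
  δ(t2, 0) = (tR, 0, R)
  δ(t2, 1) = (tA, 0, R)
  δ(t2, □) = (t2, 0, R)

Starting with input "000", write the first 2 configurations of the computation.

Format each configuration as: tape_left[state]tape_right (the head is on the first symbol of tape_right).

Transitions applied:
Step 1: δ(t0, 0) = (tA, 1, L)

The first 2 configurations are:
[t0]000 ⊢ [tA]□100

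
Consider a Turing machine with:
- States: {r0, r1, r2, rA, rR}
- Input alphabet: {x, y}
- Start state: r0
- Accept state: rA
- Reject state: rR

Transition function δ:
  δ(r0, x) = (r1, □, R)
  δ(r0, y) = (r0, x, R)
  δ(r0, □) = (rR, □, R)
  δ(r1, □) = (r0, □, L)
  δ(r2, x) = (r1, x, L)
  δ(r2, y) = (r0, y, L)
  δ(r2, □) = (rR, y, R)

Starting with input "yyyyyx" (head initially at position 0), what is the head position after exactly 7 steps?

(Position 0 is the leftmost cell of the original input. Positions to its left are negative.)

Execution trace (head position shown):
Step 0: [r0]yyyyyx  (head at position 0)
Step 1: move right → x[r0]yyyyx  (head at position 1)
Step 2: move right → xx[r0]yyyx  (head at position 2)
Step 3: move right → xxx[r0]yyx  (head at position 3)
Step 4: move right → xxxx[r0]yx  (head at position 4)
Step 5: move right → xxxxx[r0]x  (head at position 5)
Step 6: move right → xxxxx□[r1]□  (head at position 6)
Step 7: move left → xxxxx[r0]□□  (head at position 5)

After 7 steps, the head is at position 5.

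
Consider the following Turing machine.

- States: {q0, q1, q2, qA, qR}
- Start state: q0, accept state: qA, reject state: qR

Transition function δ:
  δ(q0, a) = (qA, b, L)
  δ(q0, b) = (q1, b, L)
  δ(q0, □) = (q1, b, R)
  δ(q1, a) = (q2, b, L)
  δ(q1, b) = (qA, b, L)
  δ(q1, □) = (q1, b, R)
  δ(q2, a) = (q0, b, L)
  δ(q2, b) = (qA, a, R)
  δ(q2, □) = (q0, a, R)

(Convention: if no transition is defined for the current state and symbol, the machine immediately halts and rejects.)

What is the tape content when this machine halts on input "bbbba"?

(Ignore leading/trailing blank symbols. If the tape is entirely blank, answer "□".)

Execution trace:
Initial: [q0]bbbba
Step 1: δ(q0, b) = (q1, b, L) → [q1]□bbbba
Step 2: δ(q1, □) = (q1, b, R) → b[q1]bbbba
Step 3: δ(q1, b) = (qA, b, L) → [qA]bbbbba

The machine reaches the accept state qA and halts.

Final tape (ignoring leading/trailing blanks): bbbbba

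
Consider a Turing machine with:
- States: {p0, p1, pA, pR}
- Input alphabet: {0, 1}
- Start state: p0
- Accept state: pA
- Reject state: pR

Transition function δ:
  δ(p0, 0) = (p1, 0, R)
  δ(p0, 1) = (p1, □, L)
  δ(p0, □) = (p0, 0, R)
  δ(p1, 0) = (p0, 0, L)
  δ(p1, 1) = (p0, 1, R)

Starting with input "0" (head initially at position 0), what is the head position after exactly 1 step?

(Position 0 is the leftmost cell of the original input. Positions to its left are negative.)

Execution trace (head position shown):
Step 0: [p0]0  (head at position 0)
Step 1: move right → 0[p1]□  (head at position 1)

After 1 step, the head is at position 1.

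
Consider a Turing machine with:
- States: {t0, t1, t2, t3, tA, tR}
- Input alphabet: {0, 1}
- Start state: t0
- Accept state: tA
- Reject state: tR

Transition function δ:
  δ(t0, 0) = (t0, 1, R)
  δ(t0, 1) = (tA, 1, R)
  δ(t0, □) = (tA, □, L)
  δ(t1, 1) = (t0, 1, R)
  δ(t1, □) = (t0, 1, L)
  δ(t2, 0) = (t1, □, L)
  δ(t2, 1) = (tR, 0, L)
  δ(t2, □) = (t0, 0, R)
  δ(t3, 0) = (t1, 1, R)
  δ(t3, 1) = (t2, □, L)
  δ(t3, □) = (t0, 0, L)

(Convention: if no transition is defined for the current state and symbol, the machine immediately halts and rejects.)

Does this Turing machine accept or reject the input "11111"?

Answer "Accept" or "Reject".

Execution trace:
Initial: [t0]11111
Step 1: δ(t0, 1) = (tA, 1, R) → 1[tA]1111

The machine reaches the accept state tA and halts.

Answer: Accept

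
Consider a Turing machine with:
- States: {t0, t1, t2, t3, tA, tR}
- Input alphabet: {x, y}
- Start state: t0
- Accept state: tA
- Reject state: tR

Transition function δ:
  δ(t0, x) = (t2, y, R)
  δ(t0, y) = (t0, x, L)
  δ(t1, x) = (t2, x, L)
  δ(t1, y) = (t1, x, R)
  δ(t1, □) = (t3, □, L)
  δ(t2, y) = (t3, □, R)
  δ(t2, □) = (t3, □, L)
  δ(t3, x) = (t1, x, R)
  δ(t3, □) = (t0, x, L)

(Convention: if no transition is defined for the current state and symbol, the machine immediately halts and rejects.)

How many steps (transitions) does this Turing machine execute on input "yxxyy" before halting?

Execution trace:
Initial: [t0]yxxyy
Step 1: δ(t0, y) = (t0, x, L) → [t0]□xxxyy

No transition is defined for δ(t0, □). By convention the machine halts and rejects.

The machine executed 1 step before halting.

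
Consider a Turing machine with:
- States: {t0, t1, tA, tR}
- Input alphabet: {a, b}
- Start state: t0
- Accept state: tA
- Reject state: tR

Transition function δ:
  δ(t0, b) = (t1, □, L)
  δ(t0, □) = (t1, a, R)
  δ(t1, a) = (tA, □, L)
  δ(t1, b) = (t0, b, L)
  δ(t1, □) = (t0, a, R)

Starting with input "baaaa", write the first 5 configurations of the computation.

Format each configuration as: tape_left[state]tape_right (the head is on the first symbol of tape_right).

Transitions applied:
Step 1: δ(t0, b) = (t1, □, L)
Step 2: δ(t1, □) = (t0, a, R)
Step 3: δ(t0, □) = (t1, a, R)
Step 4: δ(t1, a) = (tA, □, L)

The first 5 configurations are:
[t0]baaaa ⊢ [t1]□□aaaa ⊢ a[t0]□aaaa ⊢ aa[t1]aaaa ⊢ a[tA]a□aaa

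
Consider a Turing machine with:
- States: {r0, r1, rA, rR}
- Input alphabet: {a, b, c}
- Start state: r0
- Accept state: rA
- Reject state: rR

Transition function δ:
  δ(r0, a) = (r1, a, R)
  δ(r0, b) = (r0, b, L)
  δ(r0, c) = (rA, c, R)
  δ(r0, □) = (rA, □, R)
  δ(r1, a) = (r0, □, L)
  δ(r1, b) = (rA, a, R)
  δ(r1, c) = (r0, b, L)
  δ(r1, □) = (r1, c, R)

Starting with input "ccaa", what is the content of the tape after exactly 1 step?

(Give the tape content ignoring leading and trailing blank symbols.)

Execution trace:
Initial: [r0]ccaa
Step 1: δ(r0, c) = (rA, c, R) → c[rA]caa

The machine reaches the accept state rA and halts.

After 1 step, the tape (ignoring leading/trailing blanks) is: ccaa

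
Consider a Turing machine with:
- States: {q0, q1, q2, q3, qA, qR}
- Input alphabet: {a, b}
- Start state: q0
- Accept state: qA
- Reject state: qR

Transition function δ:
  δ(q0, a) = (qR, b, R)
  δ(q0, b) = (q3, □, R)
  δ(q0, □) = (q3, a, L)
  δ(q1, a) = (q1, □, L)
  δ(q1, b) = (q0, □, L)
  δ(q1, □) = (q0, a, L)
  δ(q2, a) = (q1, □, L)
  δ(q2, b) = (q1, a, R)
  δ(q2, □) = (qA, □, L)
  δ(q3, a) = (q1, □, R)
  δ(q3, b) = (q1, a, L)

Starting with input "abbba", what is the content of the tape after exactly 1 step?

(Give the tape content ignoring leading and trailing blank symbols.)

Execution trace:
Initial: [q0]abbba
Step 1: δ(q0, a) = (qR, b, R) → b[qR]bbba

The machine reaches the reject state qR and halts.

After 1 step, the tape (ignoring leading/trailing blanks) is: bbbba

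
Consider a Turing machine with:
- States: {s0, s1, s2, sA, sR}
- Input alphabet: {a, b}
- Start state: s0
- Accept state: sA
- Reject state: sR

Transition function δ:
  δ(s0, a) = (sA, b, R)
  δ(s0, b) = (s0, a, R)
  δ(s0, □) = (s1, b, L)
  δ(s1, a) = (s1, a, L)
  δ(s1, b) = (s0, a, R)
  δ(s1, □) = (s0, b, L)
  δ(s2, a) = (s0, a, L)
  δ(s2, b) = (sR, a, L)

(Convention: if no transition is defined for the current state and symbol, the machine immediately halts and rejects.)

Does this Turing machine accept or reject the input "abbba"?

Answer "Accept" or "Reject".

Execution trace:
Initial: [s0]abbba
Step 1: δ(s0, a) = (sA, b, R) → b[sA]bbba

The machine reaches the accept state sA and halts.

Answer: Accept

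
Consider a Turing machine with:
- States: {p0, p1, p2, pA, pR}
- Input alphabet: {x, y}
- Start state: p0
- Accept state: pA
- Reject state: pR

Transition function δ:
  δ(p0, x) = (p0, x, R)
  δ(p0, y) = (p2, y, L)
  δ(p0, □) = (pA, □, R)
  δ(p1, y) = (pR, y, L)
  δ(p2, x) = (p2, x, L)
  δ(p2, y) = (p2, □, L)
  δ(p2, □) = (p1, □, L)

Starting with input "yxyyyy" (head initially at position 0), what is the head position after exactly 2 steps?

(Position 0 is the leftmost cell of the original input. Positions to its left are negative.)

Execution trace (head position shown):
Step 0: [p0]yxyyyy  (head at position 0)
Step 1: move left → [p2]□yxyyyy  (head at position -1)
Step 2: move left → [p1]□□yxyyyy  (head at position -2)

After 2 steps, the head is at position -2.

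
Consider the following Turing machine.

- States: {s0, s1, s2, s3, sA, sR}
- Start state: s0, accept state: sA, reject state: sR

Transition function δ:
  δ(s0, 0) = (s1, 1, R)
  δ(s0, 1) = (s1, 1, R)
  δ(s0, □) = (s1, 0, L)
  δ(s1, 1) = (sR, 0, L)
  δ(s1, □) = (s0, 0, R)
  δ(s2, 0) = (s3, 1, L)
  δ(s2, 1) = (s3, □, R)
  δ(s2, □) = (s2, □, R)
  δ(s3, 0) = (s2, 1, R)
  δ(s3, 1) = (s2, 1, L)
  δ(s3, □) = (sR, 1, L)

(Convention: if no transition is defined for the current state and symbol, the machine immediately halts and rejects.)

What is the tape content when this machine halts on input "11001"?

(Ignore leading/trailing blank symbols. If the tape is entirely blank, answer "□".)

Execution trace:
Initial: [s0]11001
Step 1: δ(s0, 1) = (s1, 1, R) → 1[s1]1001
Step 2: δ(s1, 1) = (sR, 0, L) → [sR]10001

The machine reaches the reject state sR and halts.

Final tape (ignoring leading/trailing blanks): 10001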